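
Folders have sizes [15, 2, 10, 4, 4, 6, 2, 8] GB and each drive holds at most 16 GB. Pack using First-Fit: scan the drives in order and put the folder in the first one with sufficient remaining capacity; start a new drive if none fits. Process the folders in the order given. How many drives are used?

15 GB → drive 1 (remaining 1 GB)
2 GB → drive 2 (remaining 14 GB)
10 GB → drive 2 (remaining 4 GB)
4 GB → drive 2 (remaining 0 GB)
4 GB → drive 3 (remaining 12 GB)
6 GB → drive 3 (remaining 6 GB)
2 GB → drive 3 (remaining 4 GB)
8 GB → drive 4 (remaining 8 GB)

4 drives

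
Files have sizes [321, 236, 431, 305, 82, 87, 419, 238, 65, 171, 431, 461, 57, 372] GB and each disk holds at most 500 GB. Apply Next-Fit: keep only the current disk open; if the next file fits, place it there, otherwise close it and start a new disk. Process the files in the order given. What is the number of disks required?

321 GB → disk 1 (remaining 179 GB)
236 GB → disk 2 (remaining 264 GB)
431 GB → disk 3 (remaining 69 GB)
305 GB → disk 4 (remaining 195 GB)
82 GB → disk 4 (remaining 113 GB)
87 GB → disk 4 (remaining 26 GB)
419 GB → disk 5 (remaining 81 GB)
238 GB → disk 6 (remaining 262 GB)
65 GB → disk 6 (remaining 197 GB)
171 GB → disk 6 (remaining 26 GB)
431 GB → disk 7 (remaining 69 GB)
461 GB → disk 8 (remaining 39 GB)
57 GB → disk 9 (remaining 443 GB)
372 GB → disk 9 (remaining 71 GB)

9 disks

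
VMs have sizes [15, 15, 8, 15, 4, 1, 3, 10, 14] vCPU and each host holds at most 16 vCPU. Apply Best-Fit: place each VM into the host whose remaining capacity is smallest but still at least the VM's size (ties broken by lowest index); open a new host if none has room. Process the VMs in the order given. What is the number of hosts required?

6 hosts

15 vCPU → host 1 (remaining 1 vCPU)
15 vCPU → host 2 (remaining 1 vCPU)
8 vCPU → host 3 (remaining 8 vCPU)
15 vCPU → host 4 (remaining 1 vCPU)
4 vCPU → host 3 (remaining 4 vCPU)
1 vCPU → host 1 (remaining 0 vCPU)
3 vCPU → host 3 (remaining 1 vCPU)
10 vCPU → host 5 (remaining 6 vCPU)
14 vCPU → host 6 (remaining 2 vCPU)
Final hosts: [15,1] [15] [8,4,3] [15] [10] [14].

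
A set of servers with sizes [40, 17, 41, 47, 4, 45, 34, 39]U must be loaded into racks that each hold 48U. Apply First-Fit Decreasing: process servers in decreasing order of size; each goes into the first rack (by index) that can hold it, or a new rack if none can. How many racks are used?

Sorted descending: 47, 45, 41, 40, 39, 34, 17, 4.
Put 47U in rack 1; 1U remain.
Put 45U in rack 2; 3U remain.
Put 41U in rack 3; 7U remain.
Put 40U in rack 4; 8U remain.
Put 39U in rack 5; 9U remain.
Put 34U in rack 6; 14U remain.
Put 17U in rack 7; 31U remain.
Put 4U in rack 3; 3U remain.
Final racks: [47] [45] [41,4] [40] [39] [34] [17].

7 racks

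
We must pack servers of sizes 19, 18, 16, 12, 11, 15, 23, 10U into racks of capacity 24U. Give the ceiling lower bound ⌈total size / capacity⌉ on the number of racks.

Total size = 19 + 18 + 16 + 12 + 11 + 15 + 23 + 10 = 124U.
⌈124 / 24⌉ = 6.

6 racks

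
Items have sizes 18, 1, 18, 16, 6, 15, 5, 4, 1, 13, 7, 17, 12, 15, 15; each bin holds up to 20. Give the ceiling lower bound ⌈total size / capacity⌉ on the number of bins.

Total size = 18 + 1 + 18 + 16 + 6 + 15 + 5 + 4 + 1 + 13 + 7 + 17 + 12 + 15 + 15 = 163.
⌈163 / 20⌉ = 9.

9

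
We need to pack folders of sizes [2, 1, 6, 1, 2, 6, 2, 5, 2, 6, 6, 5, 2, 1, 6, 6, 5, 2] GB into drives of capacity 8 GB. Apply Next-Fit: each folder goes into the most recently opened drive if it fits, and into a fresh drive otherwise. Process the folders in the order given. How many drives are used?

Put 2 GB in drive 1; 6 GB remain.
Put 1 GB in drive 1; 5 GB remain.
Put 6 GB in drive 2; 2 GB remain.
Put 1 GB in drive 2; 1 GB remain.
Put 2 GB in drive 3; 6 GB remain.
Put 6 GB in drive 3; 0 GB remain.
Put 2 GB in drive 4; 6 GB remain.
Put 5 GB in drive 4; 1 GB remain.
Put 2 GB in drive 5; 6 GB remain.
Put 6 GB in drive 5; 0 GB remain.
Put 6 GB in drive 6; 2 GB remain.
Put 5 GB in drive 7; 3 GB remain.
Put 2 GB in drive 7; 1 GB remain.
Put 1 GB in drive 7; 0 GB remain.
Put 6 GB in drive 8; 2 GB remain.
Put 6 GB in drive 9; 2 GB remain.
Put 5 GB in drive 10; 3 GB remain.
Put 2 GB in drive 10; 1 GB remain.
Final drives: [2,1] [6,1] [2,6] [2,5] [2,6] [6] [5,2,1] [6] [6] [5,2].

10 drives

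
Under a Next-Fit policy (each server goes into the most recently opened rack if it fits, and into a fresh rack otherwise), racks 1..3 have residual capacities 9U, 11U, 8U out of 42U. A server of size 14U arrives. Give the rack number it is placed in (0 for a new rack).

Next-Fit only looks at rack 3, which has 8U free.
14U does not fit, so a new rack is opened.

0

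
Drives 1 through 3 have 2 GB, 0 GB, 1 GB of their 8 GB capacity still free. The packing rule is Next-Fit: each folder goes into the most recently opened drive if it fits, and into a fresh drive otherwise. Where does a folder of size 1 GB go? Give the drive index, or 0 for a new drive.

Next-Fit only looks at drive 3, which has 1 GB free.
1 GB fits there.

3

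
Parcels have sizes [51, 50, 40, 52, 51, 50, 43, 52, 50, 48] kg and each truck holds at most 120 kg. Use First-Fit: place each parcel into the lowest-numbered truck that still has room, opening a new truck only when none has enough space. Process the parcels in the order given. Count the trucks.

truck 1: place 51 kg, 69 kg left
truck 1: place 50 kg, 19 kg left
truck 2: place 40 kg, 80 kg left
truck 2: place 52 kg, 28 kg left
truck 3: place 51 kg, 69 kg left
truck 3: place 50 kg, 19 kg left
truck 4: place 43 kg, 77 kg left
truck 4: place 52 kg, 25 kg left
truck 5: place 50 kg, 70 kg left
truck 5: place 48 kg, 22 kg left

5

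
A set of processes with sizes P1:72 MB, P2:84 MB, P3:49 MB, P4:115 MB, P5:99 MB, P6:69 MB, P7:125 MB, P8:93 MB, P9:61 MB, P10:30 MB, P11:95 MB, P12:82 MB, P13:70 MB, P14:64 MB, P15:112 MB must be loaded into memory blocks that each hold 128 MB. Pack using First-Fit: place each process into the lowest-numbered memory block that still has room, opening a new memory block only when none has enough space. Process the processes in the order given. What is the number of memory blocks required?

P1 (72 MB) → memory block 1 (remaining 56 MB)
P2 (84 MB) → memory block 2 (remaining 44 MB)
P3 (49 MB) → memory block 1 (remaining 7 MB)
P4 (115 MB) → memory block 3 (remaining 13 MB)
P5 (99 MB) → memory block 4 (remaining 29 MB)
P6 (69 MB) → memory block 5 (remaining 59 MB)
P7 (125 MB) → memory block 6 (remaining 3 MB)
P8 (93 MB) → memory block 7 (remaining 35 MB)
P9 (61 MB) → memory block 8 (remaining 67 MB)
P10 (30 MB) → memory block 2 (remaining 14 MB)
P11 (95 MB) → memory block 9 (remaining 33 MB)
P12 (82 MB) → memory block 10 (remaining 46 MB)
P13 (70 MB) → memory block 11 (remaining 58 MB)
P14 (64 MB) → memory block 8 (remaining 3 MB)
P15 (112 MB) → memory block 12 (remaining 16 MB)

12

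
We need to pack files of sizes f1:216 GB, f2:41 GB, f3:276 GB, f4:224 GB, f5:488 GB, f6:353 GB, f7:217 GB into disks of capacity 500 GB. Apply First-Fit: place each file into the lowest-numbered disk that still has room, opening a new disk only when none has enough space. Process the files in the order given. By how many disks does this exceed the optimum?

First-Fit: [216,41,224] [276,217] [488] [353] → 4 disks.
Total size 1815 GB; any packing needs at least ⌈1815/500⌉ = 4 disks.
So 4 is already optimal.

0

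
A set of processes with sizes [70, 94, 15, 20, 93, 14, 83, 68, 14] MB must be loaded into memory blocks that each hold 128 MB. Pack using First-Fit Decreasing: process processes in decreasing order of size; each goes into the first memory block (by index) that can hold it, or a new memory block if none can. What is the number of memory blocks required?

Sorted descending: 94, 93, 83, 70, 68, 20, 15, 14, 14.
memory block 1: place 94 MB, 34 MB left
memory block 2: place 93 MB, 35 MB left
memory block 3: place 83 MB, 45 MB left
memory block 4: place 70 MB, 58 MB left
memory block 5: place 68 MB, 60 MB left
memory block 1: place 20 MB, 14 MB left
memory block 2: place 15 MB, 20 MB left
memory block 1: place 14 MB, 0 MB left
memory block 2: place 14 MB, 6 MB left

5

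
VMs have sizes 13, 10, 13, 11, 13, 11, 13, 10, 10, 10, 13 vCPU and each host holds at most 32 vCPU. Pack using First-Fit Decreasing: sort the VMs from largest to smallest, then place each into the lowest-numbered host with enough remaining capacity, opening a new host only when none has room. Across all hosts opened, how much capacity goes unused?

33

Sorted descending: 13, 13, 13, 13, 13, 11, 11, 10, 10, 10, 10.
host 1: place 13 vCPU, 19 vCPU left
host 1: place 13 vCPU, 6 vCPU left
host 2: place 13 vCPU, 19 vCPU left
host 2: place 13 vCPU, 6 vCPU left
host 3: place 13 vCPU, 19 vCPU left
host 3: place 11 vCPU, 8 vCPU left
host 4: place 11 vCPU, 21 vCPU left
host 4: place 10 vCPU, 11 vCPU left
host 4: place 10 vCPU, 1 vCPU left
host 5: place 10 vCPU, 22 vCPU left
host 5: place 10 vCPU, 12 vCPU left
5 hosts × 32 vCPU = 160 vCPU; used 127 vCPU; unused 33 vCPU.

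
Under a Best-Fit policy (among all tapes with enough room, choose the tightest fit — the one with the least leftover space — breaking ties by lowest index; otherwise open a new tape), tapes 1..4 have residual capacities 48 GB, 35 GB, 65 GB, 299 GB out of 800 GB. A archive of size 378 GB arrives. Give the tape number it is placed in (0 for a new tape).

No tape has ≥ 378 GB free, so a new tape is opened.

0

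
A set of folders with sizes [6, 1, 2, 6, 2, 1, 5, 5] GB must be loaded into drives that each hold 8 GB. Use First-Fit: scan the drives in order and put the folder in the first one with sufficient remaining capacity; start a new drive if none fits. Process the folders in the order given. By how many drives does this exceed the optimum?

First-Fit: [6,1,1] [2,6] [2,5] [5] → 4 drives.
Total size 28 GB; any packing needs at least ⌈28/8⌉ = 4 drives.
So 4 is already optimal.

0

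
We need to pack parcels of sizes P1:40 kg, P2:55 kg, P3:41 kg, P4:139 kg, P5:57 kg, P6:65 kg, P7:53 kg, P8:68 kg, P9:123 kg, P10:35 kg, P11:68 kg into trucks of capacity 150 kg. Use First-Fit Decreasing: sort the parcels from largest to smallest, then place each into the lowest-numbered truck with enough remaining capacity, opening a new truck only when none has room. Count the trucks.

6 trucks

Sorted descending: 139, 123, 68, 68, 65, 57, 55, 53, 41, 40, 35.
139 kg → truck 1 (remaining 11 kg)
123 kg → truck 2 (remaining 27 kg)
68 kg → truck 3 (remaining 82 kg)
68 kg → truck 3 (remaining 14 kg)
65 kg → truck 4 (remaining 85 kg)
57 kg → truck 4 (remaining 28 kg)
55 kg → truck 5 (remaining 95 kg)
53 kg → truck 5 (remaining 42 kg)
41 kg → truck 5 (remaining 1 kg)
40 kg → truck 6 (remaining 110 kg)
35 kg → truck 6 (remaining 75 kg)
Final trucks: [139] [123] [68,68] [65,57] [55,53,41] [40,35].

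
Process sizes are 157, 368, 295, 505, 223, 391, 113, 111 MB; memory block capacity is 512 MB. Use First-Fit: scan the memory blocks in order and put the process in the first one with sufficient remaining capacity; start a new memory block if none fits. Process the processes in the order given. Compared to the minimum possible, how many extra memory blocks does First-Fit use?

0

First-Fit: [157,295] [368,113] [505] [223,111] [391] → 5 memory blocks.
Total size 2163 MB; any packing needs at least ⌈2163/512⌉ = 5 memory blocks.
So 5 is already optimal.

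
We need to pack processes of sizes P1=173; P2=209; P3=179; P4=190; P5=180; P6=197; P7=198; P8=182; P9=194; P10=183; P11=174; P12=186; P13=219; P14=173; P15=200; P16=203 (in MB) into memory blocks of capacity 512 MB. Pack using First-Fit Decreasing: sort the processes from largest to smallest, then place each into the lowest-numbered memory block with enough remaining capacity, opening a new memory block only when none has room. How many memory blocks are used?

Sorted descending: 219, 209, 203, 200, 198, 197, 194, 190, 186, 183, 182, 180, 179, 174, 173, 173.
Put 219 MB in memory block 1; 293 MB remain.
Put 209 MB in memory block 1; 84 MB remain.
Put 203 MB in memory block 2; 309 MB remain.
Put 200 MB in memory block 2; 109 MB remain.
Put 198 MB in memory block 3; 314 MB remain.
Put 197 MB in memory block 3; 117 MB remain.
Put 194 MB in memory block 4; 318 MB remain.
Put 190 MB in memory block 4; 128 MB remain.
Put 186 MB in memory block 5; 326 MB remain.
Put 183 MB in memory block 5; 143 MB remain.
Put 182 MB in memory block 6; 330 MB remain.
Put 180 MB in memory block 6; 150 MB remain.
Put 179 MB in memory block 7; 333 MB remain.
Put 174 MB in memory block 7; 159 MB remain.
Put 173 MB in memory block 8; 339 MB remain.
Put 173 MB in memory block 8; 166 MB remain.
Final memory blocks: [219,209] [203,200] [198,197] [194,190] [186,183] [182,180] [179,174] [173,173].

8 memory blocks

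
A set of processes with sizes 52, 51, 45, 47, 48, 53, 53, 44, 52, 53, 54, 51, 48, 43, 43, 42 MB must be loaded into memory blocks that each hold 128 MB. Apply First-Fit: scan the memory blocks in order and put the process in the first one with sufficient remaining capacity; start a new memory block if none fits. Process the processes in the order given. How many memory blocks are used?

memory block 1: place 52 MB, 76 MB left
memory block 1: place 51 MB, 25 MB left
memory block 2: place 45 MB, 83 MB left
memory block 2: place 47 MB, 36 MB left
memory block 3: place 48 MB, 80 MB left
memory block 3: place 53 MB, 27 MB left
memory block 4: place 53 MB, 75 MB left
memory block 4: place 44 MB, 31 MB left
memory block 5: place 52 MB, 76 MB left
memory block 5: place 53 MB, 23 MB left
memory block 6: place 54 MB, 74 MB left
memory block 6: place 51 MB, 23 MB left
memory block 7: place 48 MB, 80 MB left
memory block 7: place 43 MB, 37 MB left
memory block 8: place 43 MB, 85 MB left
memory block 8: place 42 MB, 43 MB left

8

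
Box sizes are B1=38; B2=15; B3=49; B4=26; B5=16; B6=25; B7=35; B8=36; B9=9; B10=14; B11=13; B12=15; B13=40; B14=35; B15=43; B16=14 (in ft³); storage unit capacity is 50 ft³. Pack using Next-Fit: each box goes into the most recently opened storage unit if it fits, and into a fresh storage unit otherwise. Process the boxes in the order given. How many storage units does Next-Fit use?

12

B1 (38 ft³) → storage unit 1 (remaining 12 ft³)
B2 (15 ft³) → storage unit 2 (remaining 35 ft³)
B3 (49 ft³) → storage unit 3 (remaining 1 ft³)
B4 (26 ft³) → storage unit 4 (remaining 24 ft³)
B5 (16 ft³) → storage unit 4 (remaining 8 ft³)
B6 (25 ft³) → storage unit 5 (remaining 25 ft³)
B7 (35 ft³) → storage unit 6 (remaining 15 ft³)
B8 (36 ft³) → storage unit 7 (remaining 14 ft³)
B9 (9 ft³) → storage unit 7 (remaining 5 ft³)
B10 (14 ft³) → storage unit 8 (remaining 36 ft³)
B11 (13 ft³) → storage unit 8 (remaining 23 ft³)
B12 (15 ft³) → storage unit 8 (remaining 8 ft³)
B13 (40 ft³) → storage unit 9 (remaining 10 ft³)
B14 (35 ft³) → storage unit 10 (remaining 15 ft³)
B15 (43 ft³) → storage unit 11 (remaining 7 ft³)
B16 (14 ft³) → storage unit 12 (remaining 36 ft³)
Final storage units: [38] [15] [49] [26,16] [25] [35] [36,9] [14,13,15] [40] [35] [43] [14].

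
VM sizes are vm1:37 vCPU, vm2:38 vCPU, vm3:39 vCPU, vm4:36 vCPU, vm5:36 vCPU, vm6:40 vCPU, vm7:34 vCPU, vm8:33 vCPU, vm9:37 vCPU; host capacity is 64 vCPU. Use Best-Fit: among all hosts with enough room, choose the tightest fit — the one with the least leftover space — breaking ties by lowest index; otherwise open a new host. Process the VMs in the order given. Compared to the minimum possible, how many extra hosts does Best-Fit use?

Best-Fit: [37] [38] [39] [36] [36] [40] [34] [33] [37] → 9 hosts.
9 VMs exceed 32 vCPU (half the capacity), and no two of those can share a host, so at least 9 hosts are needed.
So 9 is already optimal.

0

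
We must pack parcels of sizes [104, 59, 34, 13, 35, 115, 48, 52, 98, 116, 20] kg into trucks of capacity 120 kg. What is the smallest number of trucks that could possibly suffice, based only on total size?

Total size = 104 + 59 + 34 + 13 + 35 + 115 + 48 + 52 + 98 + 116 + 20 = 694 kg.
⌈694 / 120⌉ = 6.

6 trucks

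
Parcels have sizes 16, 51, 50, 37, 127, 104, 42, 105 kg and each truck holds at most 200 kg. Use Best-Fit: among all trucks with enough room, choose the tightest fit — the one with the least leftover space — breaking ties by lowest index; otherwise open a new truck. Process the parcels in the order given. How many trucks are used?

Put 16 kg in truck 1; 184 kg remain.
Put 51 kg in truck 1; 133 kg remain.
Put 50 kg in truck 1; 83 kg remain.
Put 37 kg in truck 1; 46 kg remain.
Put 127 kg in truck 2; 73 kg remain.
Put 104 kg in truck 3; 96 kg remain.
Put 42 kg in truck 1; 4 kg remain.
Put 105 kg in truck 4; 95 kg remain.
Final trucks: [16,51,50,37,42] [127] [104] [105].

4 trucks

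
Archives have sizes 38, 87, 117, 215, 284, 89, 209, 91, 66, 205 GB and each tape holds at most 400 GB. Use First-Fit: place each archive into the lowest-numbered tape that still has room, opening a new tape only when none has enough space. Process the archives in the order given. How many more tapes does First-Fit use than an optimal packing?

First-Fit: [38,87,117,89,66] [215,91] [284] [209] [205] → 5 tapes.
Total size 1401 GB; any packing needs at least ⌈1401/400⌉ = 4 tapes.
An optimal packing achieves that bound: [284,91] [215,117,66] [209,89,87] [205,38] → 4 tapes.
Excess: 5 − 4 = 1.

1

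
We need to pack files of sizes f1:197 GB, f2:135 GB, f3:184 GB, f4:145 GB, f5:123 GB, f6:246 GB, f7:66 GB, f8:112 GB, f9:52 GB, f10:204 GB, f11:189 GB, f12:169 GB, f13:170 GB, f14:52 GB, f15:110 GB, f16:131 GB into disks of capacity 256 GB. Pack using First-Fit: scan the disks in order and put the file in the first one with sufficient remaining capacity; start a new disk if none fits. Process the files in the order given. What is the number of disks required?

f1 (197 GB) → disk 1 (remaining 59 GB)
f2 (135 GB) → disk 2 (remaining 121 GB)
f3 (184 GB) → disk 3 (remaining 72 GB)
f4 (145 GB) → disk 4 (remaining 111 GB)
f5 (123 GB) → disk 5 (remaining 133 GB)
f6 (246 GB) → disk 6 (remaining 10 GB)
f7 (66 GB) → disk 2 (remaining 55 GB)
f8 (112 GB) → disk 5 (remaining 21 GB)
f9 (52 GB) → disk 1 (remaining 7 GB)
f10 (204 GB) → disk 7 (remaining 52 GB)
f11 (189 GB) → disk 8 (remaining 67 GB)
f12 (169 GB) → disk 9 (remaining 87 GB)
f13 (170 GB) → disk 10 (remaining 86 GB)
f14 (52 GB) → disk 2 (remaining 3 GB)
f15 (110 GB) → disk 4 (remaining 1 GB)
f16 (131 GB) → disk 11 (remaining 125 GB)
Final disks: [197,52] [135,66,52] [184] [145,110] [123,112] [246] [204] [189] [169] [170] [131].

11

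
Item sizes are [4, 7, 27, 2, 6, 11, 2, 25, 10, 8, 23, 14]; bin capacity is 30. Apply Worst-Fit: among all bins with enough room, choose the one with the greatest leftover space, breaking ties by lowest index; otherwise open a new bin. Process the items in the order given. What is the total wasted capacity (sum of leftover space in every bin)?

41

Put 4 in bin 1; 26 remain.
Put 7 in bin 1; 19 remain.
Put 27 in bin 2; 3 remain.
Put 2 in bin 1; 17 remain.
Put 6 in bin 1; 11 remain.
Put 11 in bin 1; 0 remain.
Put 2 in bin 2; 1 remain.
Put 25 in bin 3; 5 remain.
Put 10 in bin 4; 20 remain.
Put 8 in bin 4; 12 remain.
Put 23 in bin 5; 7 remain.
Put 14 in bin 6; 16 remain.
6 bins × 30 = 180; used 139; unused 41.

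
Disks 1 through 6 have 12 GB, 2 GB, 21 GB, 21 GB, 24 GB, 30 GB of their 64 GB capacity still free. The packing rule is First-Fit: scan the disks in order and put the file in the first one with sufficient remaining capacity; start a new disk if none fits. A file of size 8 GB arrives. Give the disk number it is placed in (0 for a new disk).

1

Disks with room: disk 1 (12 GB), disk 3 (21 GB), disk 4 (21 GB), disk 5 (24 GB), disk 6 (30 GB).
The first with room is disk 1.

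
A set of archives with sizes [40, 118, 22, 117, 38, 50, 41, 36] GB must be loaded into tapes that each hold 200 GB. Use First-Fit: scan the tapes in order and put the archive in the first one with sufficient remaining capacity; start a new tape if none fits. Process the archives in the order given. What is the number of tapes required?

Put 40 GB in tape 1; 160 GB remain.
Put 118 GB in tape 1; 42 GB remain.
Put 22 GB in tape 1; 20 GB remain.
Put 117 GB in tape 2; 83 GB remain.
Put 38 GB in tape 2; 45 GB remain.
Put 50 GB in tape 3; 150 GB remain.
Put 41 GB in tape 2; 4 GB remain.
Put 36 GB in tape 3; 114 GB remain.

3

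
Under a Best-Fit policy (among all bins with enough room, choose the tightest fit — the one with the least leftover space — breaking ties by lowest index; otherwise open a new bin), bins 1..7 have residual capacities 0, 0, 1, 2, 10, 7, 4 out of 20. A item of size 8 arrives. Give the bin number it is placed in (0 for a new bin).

5

Bins with room: bin 5 (10).
Tightest fit is bin 5 with 10 free.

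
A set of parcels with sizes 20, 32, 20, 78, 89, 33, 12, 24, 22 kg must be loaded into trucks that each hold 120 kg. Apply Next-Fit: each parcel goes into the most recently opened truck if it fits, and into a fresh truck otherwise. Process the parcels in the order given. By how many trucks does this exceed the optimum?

1

Next-Fit: [20,32,20] [78] [89] [33,12,24,22] → 4 trucks.
Total size 330 kg; any packing needs at least ⌈330/120⌉ = 3 trucks.
An optimal packing achieves that bound: [89,24] [78,33] [32,22,20,20,12] → 3 trucks.
Excess: 4 − 3 = 1.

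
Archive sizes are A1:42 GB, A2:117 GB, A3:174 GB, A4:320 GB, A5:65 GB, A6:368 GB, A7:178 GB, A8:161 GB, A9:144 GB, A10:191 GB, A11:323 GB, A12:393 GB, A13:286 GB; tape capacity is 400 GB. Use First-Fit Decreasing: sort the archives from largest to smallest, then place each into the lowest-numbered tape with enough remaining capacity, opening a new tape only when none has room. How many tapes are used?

Sorted descending: 393, 368, 323, 320, 286, 191, 178, 174, 161, 144, 117, 65, 42.
tape 1: place 393 GB, 7 GB left
tape 2: place 368 GB, 32 GB left
tape 3: place 323 GB, 77 GB left
tape 4: place 320 GB, 80 GB left
tape 5: place 286 GB, 114 GB left
tape 6: place 191 GB, 209 GB left
tape 6: place 178 GB, 31 GB left
tape 7: place 174 GB, 226 GB left
tape 7: place 161 GB, 65 GB left
tape 8: place 144 GB, 256 GB left
tape 8: place 117 GB, 139 GB left
tape 3: place 65 GB, 12 GB left
tape 4: place 42 GB, 38 GB left
Final tapes: [393] [368] [323,65] [320,42] [286] [191,178] [174,161] [144,117].

8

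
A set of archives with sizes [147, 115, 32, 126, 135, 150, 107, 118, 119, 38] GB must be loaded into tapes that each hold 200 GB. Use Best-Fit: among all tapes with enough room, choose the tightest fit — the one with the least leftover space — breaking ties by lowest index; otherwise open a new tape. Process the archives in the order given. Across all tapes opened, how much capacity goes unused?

513

tape 1: place 147 GB, 53 GB left
tape 2: place 115 GB, 85 GB left
tape 1: place 32 GB, 21 GB left
tape 3: place 126 GB, 74 GB left
tape 4: place 135 GB, 65 GB left
tape 5: place 150 GB, 50 GB left
tape 6: place 107 GB, 93 GB left
tape 7: place 118 GB, 82 GB left
tape 8: place 119 GB, 81 GB left
tape 5: place 38 GB, 12 GB left
8 tapes × 200 GB = 1600 GB; used 1087 GB; unused 513 GB.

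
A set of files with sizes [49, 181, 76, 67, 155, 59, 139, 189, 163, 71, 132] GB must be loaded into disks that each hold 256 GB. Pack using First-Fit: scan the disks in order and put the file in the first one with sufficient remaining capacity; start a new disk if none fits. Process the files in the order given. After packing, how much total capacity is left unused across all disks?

disk 1: place 49 GB, 207 GB left
disk 1: place 181 GB, 26 GB left
disk 2: place 76 GB, 180 GB left
disk 2: place 67 GB, 113 GB left
disk 3: place 155 GB, 101 GB left
disk 2: place 59 GB, 54 GB left
disk 4: place 139 GB, 117 GB left
disk 5: place 189 GB, 67 GB left
disk 6: place 163 GB, 93 GB left
disk 3: place 71 GB, 30 GB left
disk 7: place 132 GB, 124 GB left
7 disks × 256 GB = 1792 GB; used 1281 GB; unused 511 GB.

511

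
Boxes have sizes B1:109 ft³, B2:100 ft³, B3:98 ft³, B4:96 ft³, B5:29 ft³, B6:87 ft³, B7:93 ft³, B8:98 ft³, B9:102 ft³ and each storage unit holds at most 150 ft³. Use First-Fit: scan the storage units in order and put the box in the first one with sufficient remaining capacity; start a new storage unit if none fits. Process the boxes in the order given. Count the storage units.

B1 (109 ft³) → storage unit 1 (remaining 41 ft³)
B2 (100 ft³) → storage unit 2 (remaining 50 ft³)
B3 (98 ft³) → storage unit 3 (remaining 52 ft³)
B4 (96 ft³) → storage unit 4 (remaining 54 ft³)
B5 (29 ft³) → storage unit 1 (remaining 12 ft³)
B6 (87 ft³) → storage unit 5 (remaining 63 ft³)
B7 (93 ft³) → storage unit 6 (remaining 57 ft³)
B8 (98 ft³) → storage unit 7 (remaining 52 ft³)
B9 (102 ft³) → storage unit 8 (remaining 48 ft³)
Final storage units: [109,29] [100] [98] [96] [87] [93] [98] [102].

8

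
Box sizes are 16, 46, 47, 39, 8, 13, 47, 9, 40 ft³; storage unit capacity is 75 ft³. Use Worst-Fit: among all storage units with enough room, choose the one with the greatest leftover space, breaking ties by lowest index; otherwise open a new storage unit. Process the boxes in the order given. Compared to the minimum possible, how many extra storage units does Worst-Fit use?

Worst-Fit: [16,46] [47,13] [39,8,9] [47] [40] → 5 storage units.
5 boxes exceed 37.5 ft³ (half the capacity), and no two of those can share a storage unit, so at least 5 storage units are needed.
So 5 is already optimal.

0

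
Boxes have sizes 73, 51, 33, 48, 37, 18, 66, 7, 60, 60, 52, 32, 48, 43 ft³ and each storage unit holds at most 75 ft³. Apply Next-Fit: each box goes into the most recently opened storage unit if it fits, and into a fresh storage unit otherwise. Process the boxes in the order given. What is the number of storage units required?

storage unit 1: place 73 ft³, 2 ft³ left
storage unit 2: place 51 ft³, 24 ft³ left
storage unit 3: place 33 ft³, 42 ft³ left
storage unit 4: place 48 ft³, 27 ft³ left
storage unit 5: place 37 ft³, 38 ft³ left
storage unit 5: place 18 ft³, 20 ft³ left
storage unit 6: place 66 ft³, 9 ft³ left
storage unit 6: place 7 ft³, 2 ft³ left
storage unit 7: place 60 ft³, 15 ft³ left
storage unit 8: place 60 ft³, 15 ft³ left
storage unit 9: place 52 ft³, 23 ft³ left
storage unit 10: place 32 ft³, 43 ft³ left
storage unit 11: place 48 ft³, 27 ft³ left
storage unit 12: place 43 ft³, 32 ft³ left
Final storage units: [73] [51] [33] [48] [37,18] [66,7] [60] [60] [52] [32] [48] [43].

12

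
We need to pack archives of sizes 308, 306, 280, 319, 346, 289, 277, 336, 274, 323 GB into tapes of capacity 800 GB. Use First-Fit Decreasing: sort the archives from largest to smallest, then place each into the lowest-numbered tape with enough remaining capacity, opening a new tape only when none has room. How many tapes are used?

5 tapes

Sorted descending: 346, 336, 323, 319, 308, 306, 289, 280, 277, 274.
tape 1: place 346 GB, 454 GB left
tape 1: place 336 GB, 118 GB left
tape 2: place 323 GB, 477 GB left
tape 2: place 319 GB, 158 GB left
tape 3: place 308 GB, 492 GB left
tape 3: place 306 GB, 186 GB left
tape 4: place 289 GB, 511 GB left
tape 4: place 280 GB, 231 GB left
tape 5: place 277 GB, 523 GB left
tape 5: place 274 GB, 249 GB left
Final tapes: [346,336] [323,319] [308,306] [289,280] [277,274].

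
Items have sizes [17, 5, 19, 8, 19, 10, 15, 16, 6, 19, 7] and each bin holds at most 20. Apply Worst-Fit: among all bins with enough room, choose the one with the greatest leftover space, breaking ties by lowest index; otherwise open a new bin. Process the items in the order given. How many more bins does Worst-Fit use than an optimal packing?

0

Worst-Fit: [17] [5,8,7] [19] [19] [10,6] [15] [16] [19] → 8 bins.
Total size 141; any packing needs at least ⌈141/20⌉ = 8 bins.
So 8 is already optimal.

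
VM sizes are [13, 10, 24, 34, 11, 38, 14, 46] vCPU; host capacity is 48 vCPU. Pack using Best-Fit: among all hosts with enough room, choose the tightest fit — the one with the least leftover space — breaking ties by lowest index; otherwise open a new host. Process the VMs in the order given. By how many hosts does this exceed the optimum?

Best-Fit: [13,10,24] [34,11] [38] [14] [46] → 5 hosts.
Total size 190 vCPU; any packing needs at least ⌈190/48⌉ = 4 hosts.
An optimal packing achieves that bound: [46] [38,10] [34,14] [24,13,11] → 4 hosts.
Excess: 5 − 4 = 1.

1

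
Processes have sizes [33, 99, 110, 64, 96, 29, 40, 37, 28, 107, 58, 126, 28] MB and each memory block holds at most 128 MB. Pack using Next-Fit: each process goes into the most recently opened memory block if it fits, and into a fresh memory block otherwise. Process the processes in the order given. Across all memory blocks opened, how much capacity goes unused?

425

memory block 1: place 33 MB, 95 MB left
memory block 2: place 99 MB, 29 MB left
memory block 3: place 110 MB, 18 MB left
memory block 4: place 64 MB, 64 MB left
memory block 5: place 96 MB, 32 MB left
memory block 5: place 29 MB, 3 MB left
memory block 6: place 40 MB, 88 MB left
memory block 6: place 37 MB, 51 MB left
memory block 6: place 28 MB, 23 MB left
memory block 7: place 107 MB, 21 MB left
memory block 8: place 58 MB, 70 MB left
memory block 9: place 126 MB, 2 MB left
memory block 10: place 28 MB, 100 MB left
10 memory blocks × 128 MB = 1280 MB; used 855 MB; unused 425 MB.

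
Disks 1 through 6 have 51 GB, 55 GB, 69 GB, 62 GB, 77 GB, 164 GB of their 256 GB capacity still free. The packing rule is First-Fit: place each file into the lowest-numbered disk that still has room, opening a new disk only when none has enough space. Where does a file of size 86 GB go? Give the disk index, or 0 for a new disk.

6

Disks with room: disk 6 (164 GB).
The first with room is disk 6.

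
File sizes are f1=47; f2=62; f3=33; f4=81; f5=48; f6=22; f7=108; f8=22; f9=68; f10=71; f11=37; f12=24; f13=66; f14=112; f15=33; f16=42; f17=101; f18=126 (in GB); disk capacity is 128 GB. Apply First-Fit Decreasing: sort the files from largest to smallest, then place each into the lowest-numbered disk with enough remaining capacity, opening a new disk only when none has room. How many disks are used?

10

Sorted descending: 126, 112, 108, 101, 81, 71, 68, 66, 62, 48, 47, 42, 37, 33, 33, 24, 22, 22.
disk 1: place 126 GB, 2 GB left
disk 2: place 112 GB, 16 GB left
disk 3: place 108 GB, 20 GB left
disk 4: place 101 GB, 27 GB left
disk 5: place 81 GB, 47 GB left
disk 6: place 71 GB, 57 GB left
disk 7: place 68 GB, 60 GB left
disk 8: place 66 GB, 62 GB left
disk 8: place 62 GB, 0 GB left
disk 6: place 48 GB, 9 GB left
disk 5: place 47 GB, 0 GB left
disk 7: place 42 GB, 18 GB left
disk 9: place 37 GB, 91 GB left
disk 9: place 33 GB, 58 GB left
disk 9: place 33 GB, 25 GB left
disk 4: place 24 GB, 3 GB left
disk 9: place 22 GB, 3 GB left
disk 10: place 22 GB, 106 GB left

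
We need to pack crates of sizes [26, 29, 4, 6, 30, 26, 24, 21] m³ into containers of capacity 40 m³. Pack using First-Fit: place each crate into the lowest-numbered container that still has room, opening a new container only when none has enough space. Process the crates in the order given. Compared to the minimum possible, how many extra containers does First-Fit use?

First-Fit: [26,4,6] [29] [30] [26] [24] [21] → 6 containers.
6 crates exceed 20 m³ (half the capacity), and no two of those can share a container, so at least 6 containers are needed.
So 6 is already optimal.

0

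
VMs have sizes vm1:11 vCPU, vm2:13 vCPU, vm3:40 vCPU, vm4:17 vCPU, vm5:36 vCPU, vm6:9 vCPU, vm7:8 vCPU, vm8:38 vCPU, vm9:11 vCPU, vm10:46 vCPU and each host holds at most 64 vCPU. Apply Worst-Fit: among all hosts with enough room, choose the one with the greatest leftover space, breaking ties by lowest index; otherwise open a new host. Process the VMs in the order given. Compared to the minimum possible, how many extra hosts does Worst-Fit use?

0

Worst-Fit: [11,13,40] [17,36,9] [8,38,11] [46] → 4 hosts.
Total size 229 vCPU; any packing needs at least ⌈229/64⌉ = 4 hosts.
So 4 is already optimal.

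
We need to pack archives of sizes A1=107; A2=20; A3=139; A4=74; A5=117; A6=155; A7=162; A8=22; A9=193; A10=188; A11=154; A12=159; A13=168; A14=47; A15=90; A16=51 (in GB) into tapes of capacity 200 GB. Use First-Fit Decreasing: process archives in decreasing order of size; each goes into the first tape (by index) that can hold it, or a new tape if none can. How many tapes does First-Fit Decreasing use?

11 tapes

Sorted descending: 193, 188, 168, 162, 159, 155, 154, 139, 117, 107, 90, 74, 51, 47, 22, 20.
Put 193 GB in tape 1; 7 GB remain.
Put 188 GB in tape 2; 12 GB remain.
Put 168 GB in tape 3; 32 GB remain.
Put 162 GB in tape 4; 38 GB remain.
Put 159 GB in tape 5; 41 GB remain.
Put 155 GB in tape 6; 45 GB remain.
Put 154 GB in tape 7; 46 GB remain.
Put 139 GB in tape 8; 61 GB remain.
Put 117 GB in tape 9; 83 GB remain.
Put 107 GB in tape 10; 93 GB remain.
Put 90 GB in tape 10; 3 GB remain.
Put 74 GB in tape 9; 9 GB remain.
Put 51 GB in tape 8; 10 GB remain.
Put 47 GB in tape 11; 153 GB remain.
Put 22 GB in tape 3; 10 GB remain.
Put 20 GB in tape 4; 18 GB remain.
Final tapes: [193] [188] [168,22] [162,20] [159] [155] [154] [139,51] [117,74] [107,90] [47].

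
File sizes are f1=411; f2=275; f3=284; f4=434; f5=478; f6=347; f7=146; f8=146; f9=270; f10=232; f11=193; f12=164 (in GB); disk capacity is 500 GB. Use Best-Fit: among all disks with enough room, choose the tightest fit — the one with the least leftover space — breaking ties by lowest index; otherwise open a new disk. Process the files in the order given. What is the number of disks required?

Put f1 (411 GB) in disk 1; 89 GB remain.
Put f2 (275 GB) in disk 2; 225 GB remain.
Put f3 (284 GB) in disk 3; 216 GB remain.
Put f4 (434 GB) in disk 4; 66 GB remain.
Put f5 (478 GB) in disk 5; 22 GB remain.
Put f6 (347 GB) in disk 6; 153 GB remain.
Put f7 (146 GB) in disk 6; 7 GB remain.
Put f8 (146 GB) in disk 3; 70 GB remain.
Put f9 (270 GB) in disk 7; 230 GB remain.
Put f10 (232 GB) in disk 8; 268 GB remain.
Put f11 (193 GB) in disk 2; 32 GB remain.
Put f12 (164 GB) in disk 7; 66 GB remain.
Final disks: [411] [275,193] [284,146] [434] [478] [347,146] [270,164] [232].

8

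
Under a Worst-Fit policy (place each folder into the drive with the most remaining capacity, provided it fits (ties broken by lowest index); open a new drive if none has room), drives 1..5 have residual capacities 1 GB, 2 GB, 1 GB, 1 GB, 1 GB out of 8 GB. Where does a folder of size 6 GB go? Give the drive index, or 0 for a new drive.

0

No drive has ≥ 6 GB free, so a new drive is opened.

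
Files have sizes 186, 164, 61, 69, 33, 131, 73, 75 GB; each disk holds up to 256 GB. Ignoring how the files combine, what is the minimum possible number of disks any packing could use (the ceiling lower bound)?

Total size = 186 + 164 + 61 + 69 + 33 + 131 + 73 + 75 = 792 GB.
⌈792 / 256⌉ = 4.

4 disks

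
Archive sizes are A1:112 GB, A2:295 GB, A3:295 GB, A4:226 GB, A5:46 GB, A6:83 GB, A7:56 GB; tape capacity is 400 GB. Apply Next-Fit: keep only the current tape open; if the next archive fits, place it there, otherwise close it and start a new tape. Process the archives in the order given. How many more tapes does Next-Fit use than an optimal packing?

Next-Fit: [112] [295] [295] [226,46,83] [56] → 5 tapes.
Total size 1113 GB; any packing needs at least ⌈1113/400⌉ = 3 tapes.
An optimal packing achieves that bound: [295,83] [295,56,46] [226,112] → 3 tapes.
Excess: 5 − 3 = 2.

2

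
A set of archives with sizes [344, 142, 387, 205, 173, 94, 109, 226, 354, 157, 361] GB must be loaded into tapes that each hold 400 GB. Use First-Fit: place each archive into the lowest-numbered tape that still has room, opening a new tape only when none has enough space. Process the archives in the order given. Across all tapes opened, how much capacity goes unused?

248

tape 1: place 344 GB, 56 GB left
tape 2: place 142 GB, 258 GB left
tape 3: place 387 GB, 13 GB left
tape 2: place 205 GB, 53 GB left
tape 4: place 173 GB, 227 GB left
tape 4: place 94 GB, 133 GB left
tape 4: place 109 GB, 24 GB left
tape 5: place 226 GB, 174 GB left
tape 6: place 354 GB, 46 GB left
tape 5: place 157 GB, 17 GB left
tape 7: place 361 GB, 39 GB left
7 tapes × 400 GB = 2800 GB; used 2552 GB; unused 248 GB.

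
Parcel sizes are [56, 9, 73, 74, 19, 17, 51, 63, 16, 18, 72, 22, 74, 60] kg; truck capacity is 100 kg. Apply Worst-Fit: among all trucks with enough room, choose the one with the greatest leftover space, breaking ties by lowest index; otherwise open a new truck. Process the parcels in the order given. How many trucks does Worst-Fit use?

Put 56 kg in truck 1; 44 kg remain.
Put 9 kg in truck 1; 35 kg remain.
Put 73 kg in truck 2; 27 kg remain.
Put 74 kg in truck 3; 26 kg remain.
Put 19 kg in truck 1; 16 kg remain.
Put 17 kg in truck 2; 10 kg remain.
Put 51 kg in truck 4; 49 kg remain.
Put 63 kg in truck 5; 37 kg remain.
Put 16 kg in truck 4; 33 kg remain.
Put 18 kg in truck 5; 19 kg remain.
Put 72 kg in truck 6; 28 kg remain.
Put 22 kg in truck 4; 11 kg remain.
Put 74 kg in truck 7; 26 kg remain.
Put 60 kg in truck 8; 40 kg remain.
Final trucks: [56,9,19] [73,17] [74] [51,16,22] [63,18] [72] [74] [60].

8 trucks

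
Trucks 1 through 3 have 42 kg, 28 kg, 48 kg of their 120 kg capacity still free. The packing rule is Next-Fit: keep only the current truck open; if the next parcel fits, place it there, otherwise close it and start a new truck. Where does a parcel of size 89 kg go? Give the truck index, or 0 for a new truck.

0

Next-Fit only looks at truck 3, which has 48 kg free.
89 kg does not fit, so a new truck is opened.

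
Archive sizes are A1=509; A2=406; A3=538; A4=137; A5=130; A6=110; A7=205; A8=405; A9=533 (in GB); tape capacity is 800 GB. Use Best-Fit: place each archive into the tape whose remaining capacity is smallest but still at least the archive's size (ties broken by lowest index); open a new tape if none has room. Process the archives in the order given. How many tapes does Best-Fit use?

5

A1 (509 GB) → tape 1 (remaining 291 GB)
A2 (406 GB) → tape 2 (remaining 394 GB)
A3 (538 GB) → tape 3 (remaining 262 GB)
A4 (137 GB) → tape 3 (remaining 125 GB)
A5 (130 GB) → tape 1 (remaining 161 GB)
A6 (110 GB) → tape 3 (remaining 15 GB)
A7 (205 GB) → tape 2 (remaining 189 GB)
A8 (405 GB) → tape 4 (remaining 395 GB)
A9 (533 GB) → tape 5 (remaining 267 GB)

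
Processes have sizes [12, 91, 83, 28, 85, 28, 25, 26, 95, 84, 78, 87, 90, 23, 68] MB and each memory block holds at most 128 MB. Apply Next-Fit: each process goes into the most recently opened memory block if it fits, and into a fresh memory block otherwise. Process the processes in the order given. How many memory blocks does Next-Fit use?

Put 12 MB in memory block 1; 116 MB remain.
Put 91 MB in memory block 1; 25 MB remain.
Put 83 MB in memory block 2; 45 MB remain.
Put 28 MB in memory block 2; 17 MB remain.
Put 85 MB in memory block 3; 43 MB remain.
Put 28 MB in memory block 3; 15 MB remain.
Put 25 MB in memory block 4; 103 MB remain.
Put 26 MB in memory block 4; 77 MB remain.
Put 95 MB in memory block 5; 33 MB remain.
Put 84 MB in memory block 6; 44 MB remain.
Put 78 MB in memory block 7; 50 MB remain.
Put 87 MB in memory block 8; 41 MB remain.
Put 90 MB in memory block 9; 38 MB remain.
Put 23 MB in memory block 9; 15 MB remain.
Put 68 MB in memory block 10; 60 MB remain.

10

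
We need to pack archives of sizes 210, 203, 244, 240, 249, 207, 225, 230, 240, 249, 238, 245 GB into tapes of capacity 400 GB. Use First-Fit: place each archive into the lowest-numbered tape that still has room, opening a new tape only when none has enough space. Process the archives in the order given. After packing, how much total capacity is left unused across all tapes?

210 GB → tape 1 (remaining 190 GB)
203 GB → tape 2 (remaining 197 GB)
244 GB → tape 3 (remaining 156 GB)
240 GB → tape 4 (remaining 160 GB)
249 GB → tape 5 (remaining 151 GB)
207 GB → tape 6 (remaining 193 GB)
225 GB → tape 7 (remaining 175 GB)
230 GB → tape 8 (remaining 170 GB)
240 GB → tape 9 (remaining 160 GB)
249 GB → tape 10 (remaining 151 GB)
238 GB → tape 11 (remaining 162 GB)
245 GB → tape 12 (remaining 155 GB)
12 tapes × 400 GB = 4800 GB; used 2780 GB; unused 2020 GB.

2020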